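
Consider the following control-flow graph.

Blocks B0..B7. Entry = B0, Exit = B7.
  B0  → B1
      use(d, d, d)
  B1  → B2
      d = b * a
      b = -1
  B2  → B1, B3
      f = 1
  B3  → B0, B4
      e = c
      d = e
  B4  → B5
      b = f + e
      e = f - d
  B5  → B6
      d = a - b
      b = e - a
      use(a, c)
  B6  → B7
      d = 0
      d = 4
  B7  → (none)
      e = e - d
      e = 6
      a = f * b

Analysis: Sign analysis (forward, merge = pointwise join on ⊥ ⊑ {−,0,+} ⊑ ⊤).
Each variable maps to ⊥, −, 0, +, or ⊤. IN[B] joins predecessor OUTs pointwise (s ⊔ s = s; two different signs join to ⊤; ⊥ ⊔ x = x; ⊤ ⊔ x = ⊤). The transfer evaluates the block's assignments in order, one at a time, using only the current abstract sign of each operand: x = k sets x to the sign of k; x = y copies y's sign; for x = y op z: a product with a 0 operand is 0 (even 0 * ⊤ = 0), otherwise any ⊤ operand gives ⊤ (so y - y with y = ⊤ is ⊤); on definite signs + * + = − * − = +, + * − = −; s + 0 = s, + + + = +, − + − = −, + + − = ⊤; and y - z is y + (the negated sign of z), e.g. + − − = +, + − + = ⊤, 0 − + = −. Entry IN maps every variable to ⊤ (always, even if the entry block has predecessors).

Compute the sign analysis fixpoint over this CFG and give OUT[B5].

Answer: {a: ⊤, b: ⊤, c: ⊤, d: ⊤, e: ⊤, f: +}

Trace:
Fixpoint table:
  B0:  IN=(all ⊤)  OUT=(all ⊤)
  B1:  IN=(all ⊤)  OUT={b:-; rest ⊤}
  B2:  IN={b:-; rest ⊤}  OUT={b:-, f:+; rest ⊤}
  B3:  IN={b:-, f:+; rest ⊤}  OUT={b:-, f:+; rest ⊤}
  B4:  IN={b:-, f:+; rest ⊤}  OUT={f:+; rest ⊤}
  B5:  IN={f:+; rest ⊤}  OUT={f:+; rest ⊤}
  B6:  IN={f:+; rest ⊤}  OUT={d:+, f:+; rest ⊤}
  B7:  IN={d:+, f:+; rest ⊤}  OUT={d:+, e:+, f:+; rest ⊤}

Merge at B5: IN[B5] = OUT[B4] = {a: ⊤, b: ⊤, c: ⊤, d: ⊤, e: ⊤, f: +}
Applying B5's transfer function to that IN value gives OUT[B5] (row B5 above).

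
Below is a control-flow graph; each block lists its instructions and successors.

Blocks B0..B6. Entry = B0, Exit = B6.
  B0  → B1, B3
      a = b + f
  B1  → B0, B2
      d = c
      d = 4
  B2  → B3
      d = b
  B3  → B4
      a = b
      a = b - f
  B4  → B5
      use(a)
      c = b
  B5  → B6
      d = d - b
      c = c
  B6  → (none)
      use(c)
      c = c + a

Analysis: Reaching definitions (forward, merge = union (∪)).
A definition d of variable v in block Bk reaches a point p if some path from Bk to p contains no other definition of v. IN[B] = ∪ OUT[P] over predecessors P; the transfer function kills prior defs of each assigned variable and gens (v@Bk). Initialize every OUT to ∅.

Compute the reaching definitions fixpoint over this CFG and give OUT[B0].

Answer: {a@B0, d@B1}

Derivation:
Per-block solution:
  B0:   IN={a@B0, d@B1}   OUT={a@B0, d@B1}
  B1:   IN={a@B0, d@B1}   OUT={a@B0, d@B1}
  B2:   IN={a@B0, d@B1}   OUT={a@B0, d@B2}
  B3:   IN={a@B0, d@B1, d@B2}   OUT={a@B3, d@B1, d@B2}
  B4:   IN={a@B3, d@B1, d@B2}   OUT={a@B3, c@B4, d@B1, d@B2}
  B5:   IN={a@B3, c@B4, d@B1, d@B2}   OUT={a@B3, c@B5, d@B5}
  B6:   IN={a@B3, c@B5, d@B5}   OUT={a@B3, c@B6, d@B5}

Merge at B0 (entry node, so the boundary value {} is joined with the incoming edge(s)): IN[B0] = {} ⊔ OUT[B1] = {a@B0, d@B1}
Applying B0's transfer function to that IN value gives OUT[B0] (row B0 above).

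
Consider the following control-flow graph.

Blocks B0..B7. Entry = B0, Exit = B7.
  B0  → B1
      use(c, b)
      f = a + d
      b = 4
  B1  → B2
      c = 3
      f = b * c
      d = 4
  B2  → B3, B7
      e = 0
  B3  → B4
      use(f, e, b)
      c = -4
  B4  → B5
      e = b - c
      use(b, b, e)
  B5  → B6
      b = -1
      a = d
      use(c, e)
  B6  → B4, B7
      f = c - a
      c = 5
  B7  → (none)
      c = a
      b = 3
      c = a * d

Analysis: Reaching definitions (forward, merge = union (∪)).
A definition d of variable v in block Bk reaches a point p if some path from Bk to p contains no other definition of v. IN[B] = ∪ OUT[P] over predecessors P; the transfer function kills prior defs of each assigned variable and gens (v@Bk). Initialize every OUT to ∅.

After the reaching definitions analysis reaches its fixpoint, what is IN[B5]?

Answer: {a@B5, b@B0, b@B5, c@B3, c@B6, d@B1, e@B4, f@B1, f@B6}

Derivation:
Converged values:
  B0:  IN={}  OUT={b@B0, f@B0}
  B1:  IN={b@B0, f@B0}  OUT={b@B0, c@B1, d@B1, f@B1}
  B2:  IN={b@B0, c@B1, d@B1, f@B1}  OUT={b@B0, c@B1, d@B1, e@B2, f@B1}
  B3:  IN={b@B0, c@B1, d@B1, e@B2, f@B1}  OUT={b@B0, c@B3, d@B1, e@B2, f@B1}
  B4:  IN={a@B5, b@B0, b@B5, c@B3, c@B6, d@B1, e@B2, e@B4, f@B1, f@B6}  OUT={a@B5, b@B0, b@B5, c@B3, c@B6, d@B1, e@B4, f@B1, f@B6}
  B5:  IN={a@B5, b@B0, b@B5, c@B3, c@B6, d@B1, e@B4, f@B1, f@B6}  OUT={a@B5, b@B5, c@B3, c@B6, d@B1, e@B4, f@B1, f@B6}
  B6:  IN={a@B5, b@B5, c@B3, c@B6, d@B1, e@B4, f@B1, f@B6}  OUT={a@B5, b@B5, c@B6, d@B1, e@B4, f@B6}
  B7:  IN={a@B5, b@B0, b@B5, c@B1, c@B6, d@B1, e@B2, e@B4, f@B1, f@B6}  OUT={a@B5, b@B7, c@B7, d@B1, e@B2, e@B4, f@B1, f@B6}

Merge at B5: IN[B5] = OUT[B4] = {a@B5, b@B0, b@B5, c@B3, c@B6, d@B1, e@B4, f@B1, f@B6}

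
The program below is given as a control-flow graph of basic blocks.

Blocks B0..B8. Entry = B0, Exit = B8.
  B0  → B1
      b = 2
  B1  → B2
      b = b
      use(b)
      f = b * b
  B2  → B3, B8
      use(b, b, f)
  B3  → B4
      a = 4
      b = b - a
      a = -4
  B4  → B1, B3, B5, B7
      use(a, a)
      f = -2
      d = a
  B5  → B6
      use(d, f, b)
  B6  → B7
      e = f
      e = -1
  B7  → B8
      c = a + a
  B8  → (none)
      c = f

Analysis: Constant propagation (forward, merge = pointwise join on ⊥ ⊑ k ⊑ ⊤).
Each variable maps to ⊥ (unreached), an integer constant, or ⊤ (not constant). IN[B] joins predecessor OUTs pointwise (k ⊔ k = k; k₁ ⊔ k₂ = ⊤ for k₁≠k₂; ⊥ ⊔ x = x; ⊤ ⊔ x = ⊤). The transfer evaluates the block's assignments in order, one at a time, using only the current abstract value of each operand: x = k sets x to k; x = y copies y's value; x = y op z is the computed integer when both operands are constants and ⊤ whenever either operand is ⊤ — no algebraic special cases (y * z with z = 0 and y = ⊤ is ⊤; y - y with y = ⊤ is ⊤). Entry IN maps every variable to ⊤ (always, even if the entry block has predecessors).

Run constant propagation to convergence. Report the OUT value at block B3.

Fixpoint table:
  B0:  IN=(all ⊤)  OUT={b:2; rest ⊤}
  B1:  IN=(all ⊤)  OUT=(all ⊤)
  B2:  IN=(all ⊤)  OUT=(all ⊤)
  B3:  IN=(all ⊤)  OUT={a:-4; rest ⊤}
  B4:  IN={a:-4; rest ⊤}  OUT={a:-4, d:-4, f:-2; rest ⊤}
  B5:  IN={a:-4, d:-4, f:-2; rest ⊤}  OUT={a:-4, d:-4, f:-2; rest ⊤}
  B6:  IN={a:-4, d:-4, f:-2; rest ⊤}  OUT={a:-4, d:-4, e:-1, f:-2; rest ⊤}
  B7:  IN={a:-4, d:-4, f:-2; rest ⊤}  OUT={a:-4, c:-8, d:-4, f:-2; rest ⊤}
  B8:  IN=(all ⊤)  OUT=(all ⊤)

Merge at B3: IN[B3] = OUT[B2] ⊔ OUT[B4] = {a: ⊤, b: ⊤, c: ⊤, d: ⊤, e: ⊤, f: ⊤}
Applying B3's transfer function to that IN value gives OUT[B3] (row B3 above).

Answer: {a: -4, b: ⊤, c: ⊤, d: ⊤, e: ⊤, f: ⊤}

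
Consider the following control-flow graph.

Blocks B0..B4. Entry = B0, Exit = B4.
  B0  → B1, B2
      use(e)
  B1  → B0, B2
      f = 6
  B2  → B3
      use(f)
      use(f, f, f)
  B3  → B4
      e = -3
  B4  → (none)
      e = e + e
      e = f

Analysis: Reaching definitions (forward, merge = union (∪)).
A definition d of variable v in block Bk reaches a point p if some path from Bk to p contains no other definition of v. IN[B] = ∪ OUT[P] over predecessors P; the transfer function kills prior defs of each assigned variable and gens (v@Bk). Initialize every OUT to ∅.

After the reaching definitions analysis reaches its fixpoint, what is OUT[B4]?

Converged values:
  B0:  IN={f@B1}  OUT={f@B1}
  B1:  IN={f@B1}  OUT={f@B1}
  B2:  IN={f@B1}  OUT={f@B1}
  B3:  IN={f@B1}  OUT={e@B3, f@B1}
  B4:  IN={e@B3, f@B1}  OUT={e@B4, f@B1}

Merge at B4: IN[B4] = OUT[B3] = {e@B3, f@B1}
Applying B4's transfer function to that IN value gives OUT[B4] (row B4 above).

Answer: {e@B4, f@B1}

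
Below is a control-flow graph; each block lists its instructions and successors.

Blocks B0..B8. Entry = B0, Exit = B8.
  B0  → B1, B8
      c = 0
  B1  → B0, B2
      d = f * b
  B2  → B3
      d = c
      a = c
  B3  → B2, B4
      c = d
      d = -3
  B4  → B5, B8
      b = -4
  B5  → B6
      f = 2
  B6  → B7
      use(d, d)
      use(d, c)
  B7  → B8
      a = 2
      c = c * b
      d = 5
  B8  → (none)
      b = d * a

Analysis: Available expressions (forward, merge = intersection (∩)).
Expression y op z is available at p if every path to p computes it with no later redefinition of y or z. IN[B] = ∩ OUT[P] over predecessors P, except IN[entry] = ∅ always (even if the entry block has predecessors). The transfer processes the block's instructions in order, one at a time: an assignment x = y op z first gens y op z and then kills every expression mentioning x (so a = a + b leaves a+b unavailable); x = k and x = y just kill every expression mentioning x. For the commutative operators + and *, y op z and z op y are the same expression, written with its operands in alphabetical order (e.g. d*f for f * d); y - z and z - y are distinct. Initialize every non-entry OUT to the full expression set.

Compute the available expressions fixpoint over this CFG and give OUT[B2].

Per-block solution:
  B0: | IN={} | OUT={}
  B1: | IN={} | OUT={b*f}
  B2: | IN={b*f} | OUT={b*f}
  B3: | IN={b*f} | OUT={b*f}
  B4: | IN={b*f} | OUT={}
  B5: | IN={} | OUT={}
  B6: | IN={} | OUT={}
  B7: | IN={} | OUT={}
  B8: | IN={} | OUT={a*d}

Merge at B2: IN[B2] = OUT[B1] ∩ OUT[B3] = {b*f}
Applying B2's transfer function to that IN value gives OUT[B2] (row B2 above).

Answer: {b*f}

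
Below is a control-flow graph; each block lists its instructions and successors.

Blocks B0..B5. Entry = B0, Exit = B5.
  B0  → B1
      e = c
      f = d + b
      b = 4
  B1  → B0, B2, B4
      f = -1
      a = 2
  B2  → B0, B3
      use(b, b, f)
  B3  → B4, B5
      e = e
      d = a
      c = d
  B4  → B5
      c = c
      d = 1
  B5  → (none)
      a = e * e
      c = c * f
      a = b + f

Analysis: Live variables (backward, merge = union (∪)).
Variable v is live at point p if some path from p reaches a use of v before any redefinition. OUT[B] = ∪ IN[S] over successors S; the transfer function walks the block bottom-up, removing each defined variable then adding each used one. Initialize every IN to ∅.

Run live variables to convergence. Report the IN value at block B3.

Answer: {a, b, e, f}

Derivation:
Fixpoint table:
  B0: | IN={b, c, d} | OUT={b, c, d, e}
  B1: | IN={b, c, d, e} | OUT={a, b, c, d, e, f}
  B2: | IN={a, b, c, d, e, f} | OUT={a, b, c, d, e, f}
  B3: | IN={a, b, e, f} | OUT={b, c, e, f}
  B4: | IN={b, c, e, f} | OUT={b, c, e, f}
  B5: | IN={b, c, e, f} | OUT={}

Merge at B3: OUT[B3] = IN[B4] ⊔ IN[B5] = {b, c, e, f}
Applying B3's transfer function to that OUT value gives IN[B3] (row B3 above).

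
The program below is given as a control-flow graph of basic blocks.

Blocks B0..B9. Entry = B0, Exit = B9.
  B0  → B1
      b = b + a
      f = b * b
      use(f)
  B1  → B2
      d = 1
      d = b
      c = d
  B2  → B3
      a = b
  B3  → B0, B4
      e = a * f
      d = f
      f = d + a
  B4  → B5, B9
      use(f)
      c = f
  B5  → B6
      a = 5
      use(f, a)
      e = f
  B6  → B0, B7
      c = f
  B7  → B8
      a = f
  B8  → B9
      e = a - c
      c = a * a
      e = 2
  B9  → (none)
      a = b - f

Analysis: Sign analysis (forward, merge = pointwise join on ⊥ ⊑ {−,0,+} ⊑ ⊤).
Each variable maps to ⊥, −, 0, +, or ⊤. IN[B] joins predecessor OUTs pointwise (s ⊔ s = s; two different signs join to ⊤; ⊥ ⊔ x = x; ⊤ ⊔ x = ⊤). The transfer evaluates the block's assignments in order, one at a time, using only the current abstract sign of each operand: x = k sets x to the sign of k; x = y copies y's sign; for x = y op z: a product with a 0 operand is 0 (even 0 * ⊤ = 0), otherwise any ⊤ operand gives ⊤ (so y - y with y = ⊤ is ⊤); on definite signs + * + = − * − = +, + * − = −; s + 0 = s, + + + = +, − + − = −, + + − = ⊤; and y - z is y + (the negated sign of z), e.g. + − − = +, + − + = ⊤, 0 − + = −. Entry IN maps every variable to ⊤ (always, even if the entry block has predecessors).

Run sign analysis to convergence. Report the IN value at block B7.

Converged values:
  B0:   IN=(all ⊤)   OUT=(all ⊤)
  B1:   IN=(all ⊤)   OUT=(all ⊤)
  B2:   IN=(all ⊤)   OUT=(all ⊤)
  B3:   IN=(all ⊤)   OUT=(all ⊤)
  B4:   IN=(all ⊤)   OUT=(all ⊤)
  B5:   IN=(all ⊤)   OUT={a:+; rest ⊤}
  B6:   IN={a:+; rest ⊤}   OUT={a:+; rest ⊤}
  B7:   IN={a:+; rest ⊤}   OUT=(all ⊤)
  B8:   IN=(all ⊤)   OUT={e:+; rest ⊤}
  B9:   IN=(all ⊤)   OUT=(all ⊤)

Merge at B7: IN[B7] = OUT[B6] = {a: +, b: ⊤, c: ⊤, d: ⊤, e: ⊤, f: ⊤}

Answer: {a: +, b: ⊤, c: ⊤, d: ⊤, e: ⊤, f: ⊤}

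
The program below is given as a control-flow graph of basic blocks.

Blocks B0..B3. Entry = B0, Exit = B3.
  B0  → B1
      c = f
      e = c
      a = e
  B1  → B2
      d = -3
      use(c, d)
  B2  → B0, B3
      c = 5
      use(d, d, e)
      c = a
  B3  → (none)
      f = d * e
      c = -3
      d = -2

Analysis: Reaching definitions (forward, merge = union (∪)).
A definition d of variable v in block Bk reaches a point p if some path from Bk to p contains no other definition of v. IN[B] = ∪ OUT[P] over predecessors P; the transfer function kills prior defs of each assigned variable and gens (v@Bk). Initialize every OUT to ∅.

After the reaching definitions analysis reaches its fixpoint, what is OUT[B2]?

Answer: {a@B0, c@B2, d@B1, e@B0}

Derivation:
Converged values:
  B0: | IN={a@B0, c@B2, d@B1, e@B0} | OUT={a@B0, c@B0, d@B1, e@B0}
  B1: | IN={a@B0, c@B0, d@B1, e@B0} | OUT={a@B0, c@B0, d@B1, e@B0}
  B2: | IN={a@B0, c@B0, d@B1, e@B0} | OUT={a@B0, c@B2, d@B1, e@B0}
  B3: | IN={a@B0, c@B2, d@B1, e@B0} | OUT={a@B0, c@B3, d@B3, e@B0, f@B3}

Merge at B2: IN[B2] = OUT[B1] = {a@B0, c@B0, d@B1, e@B0}
Applying B2's transfer function to that IN value gives OUT[B2] (row B2 above).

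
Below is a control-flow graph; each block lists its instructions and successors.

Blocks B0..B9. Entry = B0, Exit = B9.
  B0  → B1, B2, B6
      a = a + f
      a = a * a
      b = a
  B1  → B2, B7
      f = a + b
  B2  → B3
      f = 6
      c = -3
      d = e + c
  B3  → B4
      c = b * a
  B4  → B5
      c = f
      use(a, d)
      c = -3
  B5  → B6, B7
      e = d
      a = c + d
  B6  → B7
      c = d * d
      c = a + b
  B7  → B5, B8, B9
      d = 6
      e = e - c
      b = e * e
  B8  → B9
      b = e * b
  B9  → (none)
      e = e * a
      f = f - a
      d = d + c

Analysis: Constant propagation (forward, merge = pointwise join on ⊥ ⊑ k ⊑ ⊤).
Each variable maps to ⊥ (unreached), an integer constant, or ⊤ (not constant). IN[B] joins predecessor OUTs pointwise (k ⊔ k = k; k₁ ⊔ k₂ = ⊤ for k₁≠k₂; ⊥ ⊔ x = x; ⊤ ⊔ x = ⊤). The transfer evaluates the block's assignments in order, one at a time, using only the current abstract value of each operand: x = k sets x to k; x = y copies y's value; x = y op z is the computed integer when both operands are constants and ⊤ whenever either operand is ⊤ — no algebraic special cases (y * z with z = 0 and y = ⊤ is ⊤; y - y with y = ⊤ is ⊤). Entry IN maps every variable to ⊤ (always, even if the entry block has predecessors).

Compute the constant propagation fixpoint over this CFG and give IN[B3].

Answer: {a: ⊤, b: ⊤, c: -3, d: ⊤, e: ⊤, f: 6}

Working:
Fixpoint table:
  B0: | IN=(all ⊤) | OUT=(all ⊤)
  B1: | IN=(all ⊤) | OUT=(all ⊤)
  B2: | IN=(all ⊤) | OUT={c:-3, f:6; rest ⊤}
  B3: | IN={c:-3, f:6; rest ⊤} | OUT={f:6; rest ⊤}
  B4: | IN={f:6; rest ⊤} | OUT={c:-3, f:6; rest ⊤}
  B5: | IN=(all ⊤) | OUT=(all ⊤)
  B6: | IN=(all ⊤) | OUT=(all ⊤)
  B7: | IN=(all ⊤) | OUT={d:6; rest ⊤}
  B8: | IN={d:6; rest ⊤} | OUT={d:6; rest ⊤}
  B9: | IN={d:6; rest ⊤} | OUT=(all ⊤)

Merge at B3: IN[B3] = OUT[B2] = {a: ⊤, b: ⊤, c: -3, d: ⊤, e: ⊤, f: 6}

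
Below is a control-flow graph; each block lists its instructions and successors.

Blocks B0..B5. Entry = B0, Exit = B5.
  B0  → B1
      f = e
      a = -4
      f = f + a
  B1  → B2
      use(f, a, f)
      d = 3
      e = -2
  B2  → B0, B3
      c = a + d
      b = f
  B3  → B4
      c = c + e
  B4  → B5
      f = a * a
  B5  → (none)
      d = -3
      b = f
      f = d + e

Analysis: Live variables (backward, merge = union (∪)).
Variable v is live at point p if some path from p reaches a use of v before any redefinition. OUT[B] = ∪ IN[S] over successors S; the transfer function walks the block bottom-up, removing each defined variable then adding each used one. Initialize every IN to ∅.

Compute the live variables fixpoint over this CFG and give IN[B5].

Answer: {e, f}

Derivation:
Per-block solution:
  B0: | IN={e} | OUT={a, f}
  B1: | IN={a, f} | OUT={a, d, e, f}
  B2: | IN={a, d, e, f} | OUT={a, c, e}
  B3: | IN={a, c, e} | OUT={a, e}
  B4: | IN={a, e} | OUT={e, f}
  B5: | IN={e, f} | OUT={}

B5 is the boundary node: OUT[B5] = {}
Applying B5's transfer function to that OUT value gives IN[B5] (row B5 above).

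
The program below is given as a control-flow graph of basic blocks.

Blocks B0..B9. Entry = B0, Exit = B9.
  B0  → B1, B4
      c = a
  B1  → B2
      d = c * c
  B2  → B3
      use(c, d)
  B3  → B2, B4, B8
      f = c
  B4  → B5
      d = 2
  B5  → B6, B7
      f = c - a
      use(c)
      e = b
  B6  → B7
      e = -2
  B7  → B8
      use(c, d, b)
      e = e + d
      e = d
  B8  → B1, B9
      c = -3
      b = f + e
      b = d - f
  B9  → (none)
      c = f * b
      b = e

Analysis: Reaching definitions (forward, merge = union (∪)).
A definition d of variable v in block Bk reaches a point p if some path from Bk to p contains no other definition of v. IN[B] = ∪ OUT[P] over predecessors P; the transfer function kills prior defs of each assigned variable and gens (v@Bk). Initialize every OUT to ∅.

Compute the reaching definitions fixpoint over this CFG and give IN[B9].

Converged values:
  B0:  IN={}  OUT={c@B0}
  B1:  IN={b@B8, c@B0, c@B8, d@B1, d@B4, e@B7, f@B3, f@B5}  OUT={b@B8, c@B0, c@B8, d@B1, e@B7, f@B3, f@B5}
  B2:  IN={b@B8, c@B0, c@B8, d@B1, e@B7, f@B3, f@B5}  OUT={b@B8, c@B0, c@B8, d@B1, e@B7, f@B3, f@B5}
  B3:  IN={b@B8, c@B0, c@B8, d@B1, e@B7, f@B3, f@B5}  OUT={b@B8, c@B0, c@B8, d@B1, e@B7, f@B3}
  B4:  IN={b@B8, c@B0, c@B8, d@B1, e@B7, f@B3}  OUT={b@B8, c@B0, c@B8, d@B4, e@B7, f@B3}
  B5:  IN={b@B8, c@B0, c@B8, d@B4, e@B7, f@B3}  OUT={b@B8, c@B0, c@B8, d@B4, e@B5, f@B5}
  B6:  IN={b@B8, c@B0, c@B8, d@B4, e@B5, f@B5}  OUT={b@B8, c@B0, c@B8, d@B4, e@B6, f@B5}
  B7:  IN={b@B8, c@B0, c@B8, d@B4, e@B5, e@B6, f@B5}  OUT={b@B8, c@B0, c@B8, d@B4, e@B7, f@B5}
  B8:  IN={b@B8, c@B0, c@B8, d@B1, d@B4, e@B7, f@B3, f@B5}  OUT={b@B8, c@B8, d@B1, d@B4, e@B7, f@B3, f@B5}
  B9:  IN={b@B8, c@B8, d@B1, d@B4, e@B7, f@B3, f@B5}  OUT={b@B9, c@B9, d@B1, d@B4, e@B7, f@B3, f@B5}

Merge at B9: IN[B9] = OUT[B8] = {b@B8, c@B8, d@B1, d@B4, e@B7, f@B3, f@B5}

Answer: {b@B8, c@B8, d@B1, d@B4, e@B7, f@B3, f@B5}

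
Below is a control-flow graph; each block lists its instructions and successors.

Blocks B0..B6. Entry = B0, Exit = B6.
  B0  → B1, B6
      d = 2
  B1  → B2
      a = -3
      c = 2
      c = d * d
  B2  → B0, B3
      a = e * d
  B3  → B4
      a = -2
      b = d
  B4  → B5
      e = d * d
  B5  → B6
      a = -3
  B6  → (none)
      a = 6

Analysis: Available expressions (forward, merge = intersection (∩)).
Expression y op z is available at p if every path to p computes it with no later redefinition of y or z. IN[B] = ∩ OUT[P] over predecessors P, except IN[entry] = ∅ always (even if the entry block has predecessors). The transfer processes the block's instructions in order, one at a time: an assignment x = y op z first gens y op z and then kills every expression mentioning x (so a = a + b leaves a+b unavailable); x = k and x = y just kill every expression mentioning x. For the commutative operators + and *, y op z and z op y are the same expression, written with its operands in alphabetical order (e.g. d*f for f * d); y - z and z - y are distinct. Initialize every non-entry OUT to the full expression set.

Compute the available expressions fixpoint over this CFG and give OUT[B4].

Answer: {d*d}

Working:
Fixpoint table:
  B0:  IN={}  OUT={}
  B1:  IN={}  OUT={d*d}
  B2:  IN={d*d}  OUT={d*d, d*e}
  B3:  IN={d*d, d*e}  OUT={d*d, d*e}
  B4:  IN={d*d, d*e}  OUT={d*d}
  B5:  IN={d*d}  OUT={d*d}
  B6:  IN={}  OUT={}

Merge at B4: IN[B4] = OUT[B3] = {d*d, d*e}
Applying B4's transfer function to that IN value gives OUT[B4] (row B4 above).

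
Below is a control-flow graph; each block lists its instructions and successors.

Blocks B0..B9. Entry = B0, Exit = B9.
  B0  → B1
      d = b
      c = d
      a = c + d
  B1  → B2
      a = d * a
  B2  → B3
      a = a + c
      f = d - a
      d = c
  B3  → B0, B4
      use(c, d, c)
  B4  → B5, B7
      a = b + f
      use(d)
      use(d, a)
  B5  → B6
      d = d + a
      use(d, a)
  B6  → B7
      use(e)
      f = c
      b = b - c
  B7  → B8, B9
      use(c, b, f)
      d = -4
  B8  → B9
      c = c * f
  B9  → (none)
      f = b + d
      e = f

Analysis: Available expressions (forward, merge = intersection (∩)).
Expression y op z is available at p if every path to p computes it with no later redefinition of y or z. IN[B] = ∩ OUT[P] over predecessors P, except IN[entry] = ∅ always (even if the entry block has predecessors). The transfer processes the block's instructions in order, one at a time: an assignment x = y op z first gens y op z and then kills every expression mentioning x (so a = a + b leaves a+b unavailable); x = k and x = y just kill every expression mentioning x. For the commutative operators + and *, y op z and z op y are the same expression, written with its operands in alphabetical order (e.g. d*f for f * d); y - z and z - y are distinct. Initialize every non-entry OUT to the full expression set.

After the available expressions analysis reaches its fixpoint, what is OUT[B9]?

Answer: {b+d}

Derivation:
Fixpoint table:
  B0:   IN={}   OUT={c+d}
  B1:   IN={c+d}   OUT={c+d}
  B2:   IN={c+d}   OUT={}
  B3:   IN={}   OUT={}
  B4:   IN={}   OUT={b+f}
  B5:   IN={b+f}   OUT={b+f}
  B6:   IN={b+f}   OUT={}
  B7:   IN={}   OUT={}
  B8:   IN={}   OUT={}
  B9:   IN={}   OUT={b+d}

Merge at B9: IN[B9] = OUT[B7] ∩ OUT[B8] = {}
Applying B9's transfer function to that IN value gives OUT[B9] (row B9 above).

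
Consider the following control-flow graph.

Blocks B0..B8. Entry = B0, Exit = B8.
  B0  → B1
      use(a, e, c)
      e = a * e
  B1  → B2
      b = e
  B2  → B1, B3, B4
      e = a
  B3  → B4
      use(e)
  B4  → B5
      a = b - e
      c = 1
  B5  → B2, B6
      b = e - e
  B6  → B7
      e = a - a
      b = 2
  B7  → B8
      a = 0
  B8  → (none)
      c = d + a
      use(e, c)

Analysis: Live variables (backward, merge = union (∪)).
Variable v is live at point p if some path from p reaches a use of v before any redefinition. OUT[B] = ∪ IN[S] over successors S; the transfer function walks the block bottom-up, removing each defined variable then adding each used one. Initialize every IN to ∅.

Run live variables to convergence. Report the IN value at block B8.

Converged values:
  B0:  IN={a, c, d, e}  OUT={a, d, e}
  B1:  IN={a, d, e}  OUT={a, b, d}
  B2:  IN={a, b, d}  OUT={a, b, d, e}
  B3:  IN={b, d, e}  OUT={b, d, e}
  B4:  IN={b, d, e}  OUT={a, d, e}
  B5:  IN={a, d, e}  OUT={a, b, d}
  B6:  IN={a, d}  OUT={d, e}
  B7:  IN={d, e}  OUT={a, d, e}
  B8:  IN={a, d, e}  OUT={}

B8 is the boundary node: OUT[B8] = {}
Applying B8's transfer function to that OUT value gives IN[B8] (row B8 above).

Answer: {a, d, e}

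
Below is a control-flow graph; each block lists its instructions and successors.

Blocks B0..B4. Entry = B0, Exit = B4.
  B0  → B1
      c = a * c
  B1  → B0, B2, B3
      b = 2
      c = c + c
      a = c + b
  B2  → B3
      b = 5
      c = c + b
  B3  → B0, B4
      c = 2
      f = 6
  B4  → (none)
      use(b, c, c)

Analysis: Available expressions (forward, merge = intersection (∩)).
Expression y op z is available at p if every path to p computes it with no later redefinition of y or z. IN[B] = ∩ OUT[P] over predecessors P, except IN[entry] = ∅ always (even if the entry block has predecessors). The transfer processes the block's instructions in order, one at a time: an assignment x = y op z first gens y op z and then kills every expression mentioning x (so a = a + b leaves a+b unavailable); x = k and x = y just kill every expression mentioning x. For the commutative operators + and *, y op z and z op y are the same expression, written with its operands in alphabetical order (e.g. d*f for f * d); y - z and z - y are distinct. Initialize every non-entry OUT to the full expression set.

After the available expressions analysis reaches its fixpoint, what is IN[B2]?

Fixpoint table:
  B0:   IN={}   OUT={}
  B1:   IN={}   OUT={b+c}
  B2:   IN={b+c}   OUT={}
  B3:   IN={}   OUT={}
  B4:   IN={}   OUT={}

Merge at B2: IN[B2] = OUT[B1] = {b+c}

Answer: {b+c}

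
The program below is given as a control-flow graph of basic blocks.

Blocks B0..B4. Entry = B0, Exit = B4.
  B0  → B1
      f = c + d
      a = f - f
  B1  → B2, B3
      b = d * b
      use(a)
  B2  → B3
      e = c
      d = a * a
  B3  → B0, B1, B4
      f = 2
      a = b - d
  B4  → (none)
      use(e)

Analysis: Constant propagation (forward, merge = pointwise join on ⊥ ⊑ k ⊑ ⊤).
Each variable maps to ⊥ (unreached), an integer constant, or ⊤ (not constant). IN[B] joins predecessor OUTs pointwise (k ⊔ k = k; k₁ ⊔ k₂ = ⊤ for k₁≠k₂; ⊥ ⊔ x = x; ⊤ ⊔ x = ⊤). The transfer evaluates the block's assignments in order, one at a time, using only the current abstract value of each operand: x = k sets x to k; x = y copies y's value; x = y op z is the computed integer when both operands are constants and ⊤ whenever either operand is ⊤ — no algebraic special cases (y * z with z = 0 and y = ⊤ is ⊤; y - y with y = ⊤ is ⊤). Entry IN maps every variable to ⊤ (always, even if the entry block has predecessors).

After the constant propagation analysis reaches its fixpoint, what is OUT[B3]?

Converged values:
  B0: | IN=(all ⊤) | OUT=(all ⊤)
  B1: | IN=(all ⊤) | OUT=(all ⊤)
  B2: | IN=(all ⊤) | OUT=(all ⊤)
  B3: | IN=(all ⊤) | OUT={f:2; rest ⊤}
  B4: | IN={f:2; rest ⊤} | OUT={f:2; rest ⊤}

Merge at B3: IN[B3] = OUT[B1] ⊔ OUT[B2] = {a: ⊤, b: ⊤, c: ⊤, d: ⊤, e: ⊤, f: ⊤}
Applying B3's transfer function to that IN value gives OUT[B3] (row B3 above).

Answer: {a: ⊤, b: ⊤, c: ⊤, d: ⊤, e: ⊤, f: 2}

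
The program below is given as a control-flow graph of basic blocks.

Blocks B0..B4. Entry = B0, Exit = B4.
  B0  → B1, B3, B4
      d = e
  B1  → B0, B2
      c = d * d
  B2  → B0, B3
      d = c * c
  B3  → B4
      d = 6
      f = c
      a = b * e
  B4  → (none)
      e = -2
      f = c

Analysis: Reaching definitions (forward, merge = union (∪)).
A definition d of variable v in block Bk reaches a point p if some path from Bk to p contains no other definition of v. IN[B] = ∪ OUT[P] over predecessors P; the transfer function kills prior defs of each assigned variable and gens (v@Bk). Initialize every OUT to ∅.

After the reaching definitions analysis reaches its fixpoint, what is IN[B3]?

Answer: {c@B1, d@B0, d@B2}

Derivation:
Fixpoint table:
  B0:  IN={c@B1, d@B0, d@B2}  OUT={c@B1, d@B0}
  B1:  IN={c@B1, d@B0}  OUT={c@B1, d@B0}
  B2:  IN={c@B1, d@B0}  OUT={c@B1, d@B2}
  B3:  IN={c@B1, d@B0, d@B2}  OUT={a@B3, c@B1, d@B3, f@B3}
  B4:  IN={a@B3, c@B1, d@B0, d@B3, f@B3}  OUT={a@B3, c@B1, d@B0, d@B3, e@B4, f@B4}

Merge at B3: IN[B3] = OUT[B0] ⊔ OUT[B2] = {c@B1, d@B0, d@B2}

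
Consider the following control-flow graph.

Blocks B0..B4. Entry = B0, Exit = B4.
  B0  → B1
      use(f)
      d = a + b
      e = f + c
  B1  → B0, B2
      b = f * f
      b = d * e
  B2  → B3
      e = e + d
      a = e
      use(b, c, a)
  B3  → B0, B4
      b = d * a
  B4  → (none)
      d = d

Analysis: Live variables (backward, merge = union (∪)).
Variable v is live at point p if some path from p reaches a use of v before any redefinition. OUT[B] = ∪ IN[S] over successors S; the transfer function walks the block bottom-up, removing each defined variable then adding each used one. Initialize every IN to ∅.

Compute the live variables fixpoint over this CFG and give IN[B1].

Fixpoint table:
  B0: | IN={a, b, c, f} | OUT={a, c, d, e, f}
  B1: | IN={a, c, d, e, f} | OUT={a, b, c, d, e, f}
  B2: | IN={b, c, d, e, f} | OUT={a, c, d, f}
  B3: | IN={a, c, d, f} | OUT={a, b, c, d, f}
  B4: | IN={d} | OUT={}

Merge at B1: OUT[B1] = IN[B0] ⊔ IN[B2] = {a, b, c, d, e, f}
Applying B1's transfer function to that OUT value gives IN[B1] (row B1 above).

Answer: {a, c, d, e, f}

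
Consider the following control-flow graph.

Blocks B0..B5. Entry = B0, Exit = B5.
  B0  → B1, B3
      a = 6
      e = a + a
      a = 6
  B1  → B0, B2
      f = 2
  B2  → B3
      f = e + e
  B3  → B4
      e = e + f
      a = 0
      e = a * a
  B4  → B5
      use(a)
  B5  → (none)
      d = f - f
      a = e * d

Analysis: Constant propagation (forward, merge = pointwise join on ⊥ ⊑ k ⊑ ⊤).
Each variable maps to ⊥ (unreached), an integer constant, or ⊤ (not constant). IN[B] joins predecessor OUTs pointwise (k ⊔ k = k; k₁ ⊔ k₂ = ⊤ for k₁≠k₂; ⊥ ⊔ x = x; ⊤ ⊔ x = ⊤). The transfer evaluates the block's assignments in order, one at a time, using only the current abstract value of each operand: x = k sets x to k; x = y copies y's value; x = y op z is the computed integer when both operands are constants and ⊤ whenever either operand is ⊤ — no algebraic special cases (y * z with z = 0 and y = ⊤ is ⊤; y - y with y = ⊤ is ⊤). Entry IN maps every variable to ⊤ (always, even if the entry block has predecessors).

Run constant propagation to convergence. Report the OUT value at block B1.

Converged values:
  B0: | IN=(all ⊤) | OUT={a:6, e:12; rest ⊤}
  B1: | IN={a:6, e:12; rest ⊤} | OUT={a:6, e:12, f:2; rest ⊤}
  B2: | IN={a:6, e:12, f:2; rest ⊤} | OUT={a:6, e:12, f:24; rest ⊤}
  B3: | IN={a:6, e:12; rest ⊤} | OUT={a:0, e:0; rest ⊤}
  B4: | IN={a:0, e:0; rest ⊤} | OUT={a:0, e:0; rest ⊤}
  B5: | IN={a:0, e:0; rest ⊤} | OUT={e:0; rest ⊤}

Merge at B1: IN[B1] = OUT[B0] = {a: 6, b: ⊤, c: ⊤, d: ⊤, e: 12, f: ⊤}
Applying B1's transfer function to that IN value gives OUT[B1] (row B1 above).

Answer: {a: 6, b: ⊤, c: ⊤, d: ⊤, e: 12, f: 2}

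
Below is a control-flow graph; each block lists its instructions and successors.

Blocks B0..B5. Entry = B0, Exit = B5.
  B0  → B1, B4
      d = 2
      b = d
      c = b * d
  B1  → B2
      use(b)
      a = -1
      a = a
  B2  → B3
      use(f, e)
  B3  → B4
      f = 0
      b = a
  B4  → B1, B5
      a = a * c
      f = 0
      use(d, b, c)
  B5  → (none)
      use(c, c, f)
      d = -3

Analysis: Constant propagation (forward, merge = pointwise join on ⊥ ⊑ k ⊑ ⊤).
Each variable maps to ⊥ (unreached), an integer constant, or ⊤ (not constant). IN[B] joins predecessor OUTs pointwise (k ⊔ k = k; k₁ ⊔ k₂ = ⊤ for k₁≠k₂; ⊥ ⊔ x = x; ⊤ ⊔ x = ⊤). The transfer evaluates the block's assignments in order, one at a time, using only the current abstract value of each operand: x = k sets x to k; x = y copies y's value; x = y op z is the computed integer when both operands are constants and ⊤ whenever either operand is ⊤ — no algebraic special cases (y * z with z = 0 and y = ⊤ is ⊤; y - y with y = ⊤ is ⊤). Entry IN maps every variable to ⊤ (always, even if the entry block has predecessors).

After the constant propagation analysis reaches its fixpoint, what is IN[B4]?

Fixpoint table:
  B0: | IN=(all ⊤) | OUT={b:2, c:4, d:2; rest ⊤}
  B1: | IN={c:4, d:2; rest ⊤} | OUT={a:-1, c:4, d:2; rest ⊤}
  B2: | IN={a:-1, c:4, d:2; rest ⊤} | OUT={a:-1, c:4, d:2; rest ⊤}
  B3: | IN={a:-1, c:4, d:2; rest ⊤} | OUT={a:-1, b:-1, c:4, d:2, f:0; rest ⊤}
  B4: | IN={c:4, d:2; rest ⊤} | OUT={c:4, d:2, f:0; rest ⊤}
  B5: | IN={c:4, d:2, f:0; rest ⊤} | OUT={c:4, d:-3, f:0; rest ⊤}

Merge at B4: IN[B4] = OUT[B0] ⊔ OUT[B3] = {a: ⊤, b: ⊤, c: 4, d: 2, e: ⊤, f: ⊤}

Answer: {a: ⊤, b: ⊤, c: 4, d: 2, e: ⊤, f: ⊤}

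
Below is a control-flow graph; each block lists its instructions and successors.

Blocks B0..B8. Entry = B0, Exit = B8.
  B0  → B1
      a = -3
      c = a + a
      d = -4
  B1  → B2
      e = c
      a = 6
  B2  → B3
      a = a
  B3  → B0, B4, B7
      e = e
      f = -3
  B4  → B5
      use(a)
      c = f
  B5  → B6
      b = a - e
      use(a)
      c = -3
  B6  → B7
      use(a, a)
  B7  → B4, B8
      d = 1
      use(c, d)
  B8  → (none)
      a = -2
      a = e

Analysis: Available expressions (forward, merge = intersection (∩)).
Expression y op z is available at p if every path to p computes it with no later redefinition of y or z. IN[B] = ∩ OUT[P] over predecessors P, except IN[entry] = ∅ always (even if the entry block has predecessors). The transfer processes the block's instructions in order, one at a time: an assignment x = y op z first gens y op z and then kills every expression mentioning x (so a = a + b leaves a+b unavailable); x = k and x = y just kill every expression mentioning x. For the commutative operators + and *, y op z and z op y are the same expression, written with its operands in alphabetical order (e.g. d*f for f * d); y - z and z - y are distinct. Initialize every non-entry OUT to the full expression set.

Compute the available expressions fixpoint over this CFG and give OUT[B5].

Per-block solution:
  B0:  IN={}  OUT={a+a}
  B1:  IN={a+a}  OUT={}
  B2:  IN={}  OUT={}
  B3:  IN={}  OUT={}
  B4:  IN={}  OUT={}
  B5:  IN={}  OUT={a-e}
  B6:  IN={a-e}  OUT={a-e}
  B7:  IN={}  OUT={}
  B8:  IN={}  OUT={}

Merge at B5: IN[B5] = OUT[B4] = {}
Applying B5's transfer function to that IN value gives OUT[B5] (row B5 above).

Answer: {a-e}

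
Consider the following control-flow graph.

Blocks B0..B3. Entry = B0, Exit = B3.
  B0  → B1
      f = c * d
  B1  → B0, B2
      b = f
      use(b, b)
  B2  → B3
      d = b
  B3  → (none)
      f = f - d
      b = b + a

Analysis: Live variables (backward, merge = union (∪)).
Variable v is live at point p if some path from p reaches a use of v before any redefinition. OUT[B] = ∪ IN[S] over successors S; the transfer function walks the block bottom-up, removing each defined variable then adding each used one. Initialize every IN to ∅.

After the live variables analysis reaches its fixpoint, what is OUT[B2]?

Per-block solution:
  B0:   IN={a, c, d}   OUT={a, c, d, f}
  B1:   IN={a, c, d, f}   OUT={a, b, c, d, f}
  B2:   IN={a, b, f}   OUT={a, b, d, f}
  B3:   IN={a, b, d, f}   OUT={}

Merge at B2: OUT[B2] = IN[B3] = {a, b, d, f}

Answer: {a, b, d, f}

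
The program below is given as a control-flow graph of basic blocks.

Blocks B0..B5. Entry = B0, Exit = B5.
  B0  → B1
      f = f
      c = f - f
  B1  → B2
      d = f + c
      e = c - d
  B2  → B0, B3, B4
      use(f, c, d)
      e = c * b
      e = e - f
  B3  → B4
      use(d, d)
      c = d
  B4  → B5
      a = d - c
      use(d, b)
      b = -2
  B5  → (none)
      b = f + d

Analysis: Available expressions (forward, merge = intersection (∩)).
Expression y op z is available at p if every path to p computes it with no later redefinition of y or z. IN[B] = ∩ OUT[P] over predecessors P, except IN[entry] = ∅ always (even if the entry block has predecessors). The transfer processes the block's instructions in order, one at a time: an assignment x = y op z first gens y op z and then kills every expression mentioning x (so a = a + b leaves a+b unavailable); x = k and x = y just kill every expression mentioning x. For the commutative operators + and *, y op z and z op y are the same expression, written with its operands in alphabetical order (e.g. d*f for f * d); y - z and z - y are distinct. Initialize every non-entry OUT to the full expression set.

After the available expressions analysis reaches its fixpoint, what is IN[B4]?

Fixpoint table:
  B0:   IN={}   OUT={f-f}
  B1:   IN={f-f}   OUT={c+f, c-d, f-f}
  B2:   IN={c+f, c-d, f-f}   OUT={b*c, c+f, c-d, f-f}
  B3:   IN={b*c, c+f, c-d, f-f}   OUT={f-f}
  B4:   IN={f-f}   OUT={d-c, f-f}
  B5:   IN={d-c, f-f}   OUT={d+f, d-c, f-f}

Merge at B4: IN[B4] = OUT[B2] ∩ OUT[B3] = {f-f}

Answer: {f-f}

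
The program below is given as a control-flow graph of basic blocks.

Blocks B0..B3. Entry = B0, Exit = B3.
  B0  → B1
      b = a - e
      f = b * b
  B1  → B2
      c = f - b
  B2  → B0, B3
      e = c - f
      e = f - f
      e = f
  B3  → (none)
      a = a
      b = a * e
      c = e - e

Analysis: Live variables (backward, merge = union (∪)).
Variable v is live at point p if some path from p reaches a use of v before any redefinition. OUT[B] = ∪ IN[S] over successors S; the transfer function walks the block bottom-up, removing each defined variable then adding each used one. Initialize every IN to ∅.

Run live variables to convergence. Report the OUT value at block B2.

Answer: {a, e}

Trace:
Converged values:
  B0:   IN={a, e}   OUT={a, b, f}
  B1:   IN={a, b, f}   OUT={a, c, f}
  B2:   IN={a, c, f}   OUT={a, e}
  B3:   IN={a, e}   OUT={}

Merge at B2: OUT[B2] = IN[B0] ⊔ IN[B3] = {a, e}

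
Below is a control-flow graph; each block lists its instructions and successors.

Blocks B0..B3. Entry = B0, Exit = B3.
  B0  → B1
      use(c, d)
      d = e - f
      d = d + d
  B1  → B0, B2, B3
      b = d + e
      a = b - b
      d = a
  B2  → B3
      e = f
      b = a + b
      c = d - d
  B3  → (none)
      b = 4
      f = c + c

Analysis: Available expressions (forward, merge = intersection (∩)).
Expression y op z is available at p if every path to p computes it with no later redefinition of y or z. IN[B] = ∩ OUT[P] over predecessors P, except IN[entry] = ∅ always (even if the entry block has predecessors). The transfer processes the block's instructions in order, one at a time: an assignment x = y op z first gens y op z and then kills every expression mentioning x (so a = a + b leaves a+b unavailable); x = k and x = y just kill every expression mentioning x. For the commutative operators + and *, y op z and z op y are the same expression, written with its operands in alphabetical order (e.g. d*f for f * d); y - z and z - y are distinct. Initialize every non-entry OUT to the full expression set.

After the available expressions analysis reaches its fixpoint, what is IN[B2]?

Converged values:
  B0:  IN={}  OUT={e-f}
  B1:  IN={e-f}  OUT={b-b, e-f}
  B2:  IN={b-b, e-f}  OUT={d-d}
  B3:  IN={}  OUT={c+c}

Merge at B2: IN[B2] = OUT[B1] = {b-b, e-f}

Answer: {b-b, e-f}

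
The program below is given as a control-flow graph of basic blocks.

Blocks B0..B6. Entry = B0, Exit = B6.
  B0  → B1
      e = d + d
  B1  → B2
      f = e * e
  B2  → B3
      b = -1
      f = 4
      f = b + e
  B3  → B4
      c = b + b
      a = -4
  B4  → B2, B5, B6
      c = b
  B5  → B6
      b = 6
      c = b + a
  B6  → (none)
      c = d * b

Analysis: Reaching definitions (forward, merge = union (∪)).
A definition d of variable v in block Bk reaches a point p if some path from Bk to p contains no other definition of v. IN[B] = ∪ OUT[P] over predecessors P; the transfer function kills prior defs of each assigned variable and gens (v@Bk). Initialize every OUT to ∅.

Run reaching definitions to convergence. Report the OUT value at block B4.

Per-block solution:
  B0: | IN={} | OUT={e@B0}
  B1: | IN={e@B0} | OUT={e@B0, f@B1}
  B2: | IN={a@B3, b@B2, c@B4, e@B0, f@B1, f@B2} | OUT={a@B3, b@B2, c@B4, e@B0, f@B2}
  B3: | IN={a@B3, b@B2, c@B4, e@B0, f@B2} | OUT={a@B3, b@B2, c@B3, e@B0, f@B2}
  B4: | IN={a@B3, b@B2, c@B3, e@B0, f@B2} | OUT={a@B3, b@B2, c@B4, e@B0, f@B2}
  B5: | IN={a@B3, b@B2, c@B4, e@B0, f@B2} | OUT={a@B3, b@B5, c@B5, e@B0, f@B2}
  B6: | IN={a@B3, b@B2, b@B5, c@B4, c@B5, e@B0, f@B2} | OUT={a@B3, b@B2, b@B5, c@B6, e@B0, f@B2}

Merge at B4: IN[B4] = OUT[B3] = {a@B3, b@B2, c@B3, e@B0, f@B2}
Applying B4's transfer function to that IN value gives OUT[B4] (row B4 above).

Answer: {a@B3, b@B2, c@B4, e@B0, f@B2}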